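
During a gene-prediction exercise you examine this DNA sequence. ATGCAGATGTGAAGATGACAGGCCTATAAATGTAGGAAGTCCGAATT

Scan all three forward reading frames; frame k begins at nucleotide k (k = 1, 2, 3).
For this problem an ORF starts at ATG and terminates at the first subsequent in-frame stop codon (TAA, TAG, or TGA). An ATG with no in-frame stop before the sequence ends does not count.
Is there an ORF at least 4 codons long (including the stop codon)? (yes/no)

Frame 1: ATG CAG ATG TGA AGA TGA CAG GCC TAT AAA TGT AGG AAG TCC GAA — ATG at 1, stop TGA at 10 → 12 nt; ATG at 7, stop TGA at 10 → 6 nt.
Frame 2: TGC AGA TGT GAA GAT GAC AGG CCT ATA AAT GTA GGA AGT CCG AAT — no ATG→stop ORF.
Frame 3: GCA GAT GTG AAG ATG ACA GGC CTA TAA ATG TAG GAA GTC CGA ATT — ATG at 15, stop TAA at 27 → 15 nt; ATG at 30, stop TAG at 33 → 6 nt.
Frame 1 has an ORF of 4 codons (positions 1–12) ≥ 4, so yes.

yes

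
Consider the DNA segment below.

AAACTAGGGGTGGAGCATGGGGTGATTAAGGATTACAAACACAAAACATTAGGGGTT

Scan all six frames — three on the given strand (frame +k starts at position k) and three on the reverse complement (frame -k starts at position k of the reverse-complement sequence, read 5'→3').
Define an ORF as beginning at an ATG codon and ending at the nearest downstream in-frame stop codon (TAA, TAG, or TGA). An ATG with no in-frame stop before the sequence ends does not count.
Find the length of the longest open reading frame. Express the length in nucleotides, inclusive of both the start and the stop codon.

24

Reverse complement (5'→3'): AACCCCTAATGTTTTGTGTTTGTAATCCTTAATCACCCCATGCTCCACCCCTAGTTT
Frame +1: AAA CTA GGG GTG GAG CAT GGG GTG ATT AAG GAT TAC AAA CAC AAA ACA TTA GGG GTT — no ATG→stop ORF.
Frame +2: AAC TAG GGG TGG AGC ATG GGG TGA TTA AGG ATT ACA AAC ACA AAA CAT TAG GGG — ATG at 17, stop TGA at 23 → 9 nt.
Frame +3: ACT AGG GGT GGA GCA TGG GGT GAT TAA GGA TTA CAA ACA CAA AAC ATT AGG GGT — no ATG→stop ORF.
Frame -1: AAC CCC TAA TGT TTT GTG TTT GTA ATC CTT AAT CAC CCC ATG CTC CAC CCC TAG TTT — ATG at 40, stop TAG at 52 → 15 nt.
Frame -2: ACC CCT AAT GTT TTG TGT TTG TAA TCC TTA ATC ACC CCA TGC TCC ACC CCT AGT — no ATG→stop ORF.
Frame -3: CCC CTA ATG TTT TGT GTT TGT AAT CCT TAA TCA CCC CAT GCT CCA CCC CTA GTT — ATG at 9, stop TAA at 30 → 24 nt.
Longest: frame -3, positions 9–32, 24 nt = 8 codons = 7 aa. → 24 nucleotides.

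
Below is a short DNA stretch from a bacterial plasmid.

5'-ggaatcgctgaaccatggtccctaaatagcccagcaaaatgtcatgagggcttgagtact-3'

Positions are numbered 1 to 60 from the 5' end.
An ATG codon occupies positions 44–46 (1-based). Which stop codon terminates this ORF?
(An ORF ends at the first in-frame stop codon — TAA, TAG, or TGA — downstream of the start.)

Codons from position 44: ATG (44–46), AGG (47–49), GCT (50–52), TGA (53–55).
The first in-frame stop codon is TGA.

TGA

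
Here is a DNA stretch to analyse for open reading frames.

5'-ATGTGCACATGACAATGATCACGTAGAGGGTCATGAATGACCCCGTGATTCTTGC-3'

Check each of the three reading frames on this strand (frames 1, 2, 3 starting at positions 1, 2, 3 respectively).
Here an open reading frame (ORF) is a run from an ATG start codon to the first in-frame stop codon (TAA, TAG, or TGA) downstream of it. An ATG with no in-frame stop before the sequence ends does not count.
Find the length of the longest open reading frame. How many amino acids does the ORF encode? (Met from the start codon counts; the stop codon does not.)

5

Frame 1: ATG TGC ACA TGA CAA TGA TCA CGT AGA GGG TCA TGA ATG ACC CCG TGA TTC TTG — ATG at 1, stop TGA at 10 → 12 nt; ATG at 37, stop TGA at 46 → 12 nt.
Frame 2: TGT GCA CAT GAC AAT GAT CAC GTA GAG GGT CAT GAA TGA CCC CGT GAT TCT TGC — no ATG→stop ORF.
Frame 3: GTG CAC ATG ACA ATG ATC ACG TAG AGG GTC ATG AAT GAC CCC GTG ATT CTT — ATG at 9, stop TAG at 24 → 18 nt; ATG at 15, stop TAG at 24 → 12 nt.
Longest: frame 3, positions 9–26, 18 nt = 6 codons = 5 aa. → 5 amino acids.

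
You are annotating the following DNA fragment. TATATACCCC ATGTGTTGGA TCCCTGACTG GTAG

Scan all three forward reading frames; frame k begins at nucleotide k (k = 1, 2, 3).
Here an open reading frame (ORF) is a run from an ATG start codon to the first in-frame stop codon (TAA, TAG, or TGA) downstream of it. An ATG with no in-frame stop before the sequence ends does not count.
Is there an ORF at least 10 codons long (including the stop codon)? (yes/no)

Frame 1: TAT ATA CCC CAT GTG TTG GAT CCC TGA CTG GTA — no ATG→stop ORF.
Frame 2: ATA TAC CCC ATG TGT TGG ATC CCT GAC TGG TAG — ATG at 11, stop TAG at 32 → 24 nt.
Frame 3: TAT ACC CCA TGT GTT GGA TCC CTG ACT GGT — no ATG→stop ORF.
Largest ORF found is 8 codons < 10, so no.

no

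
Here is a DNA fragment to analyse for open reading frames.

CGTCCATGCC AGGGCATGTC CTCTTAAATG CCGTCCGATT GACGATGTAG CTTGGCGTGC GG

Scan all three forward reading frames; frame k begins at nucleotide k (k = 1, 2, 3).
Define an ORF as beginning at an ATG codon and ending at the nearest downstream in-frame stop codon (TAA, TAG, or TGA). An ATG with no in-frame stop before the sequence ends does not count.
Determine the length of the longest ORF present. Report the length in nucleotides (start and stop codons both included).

Frame 1: CGT CCA TGC CAG GGC ATG TCC TCT TAA ATG CCG TCC GAT TGA CGA TGT AGC TTG GCG TGC — ATG at 16, stop TAA at 25 → 12 nt; ATG at 28, stop TGA at 40 → 15 nt.
Frame 2: GTC CAT GCC AGG GCA TGT CCT CTT AAA TGC CGT CCG ATT GAC GAT GTA GCT TGG CGT GCG — no ATG→stop ORF.
Frame 3: TCC ATG CCA GGG CAT GTC CTC TTA AAT GCC GTC CGA TTG ACG ATG TAG CTT GGC GTG CGG — ATG at 6, stop TAG at 48 → 45 nt; ATG at 45, stop TAG at 48 → 6 nt.
Longest: frame 3, positions 6–50, 45 nt = 15 codons = 14 aa. → 45 nucleotides.

45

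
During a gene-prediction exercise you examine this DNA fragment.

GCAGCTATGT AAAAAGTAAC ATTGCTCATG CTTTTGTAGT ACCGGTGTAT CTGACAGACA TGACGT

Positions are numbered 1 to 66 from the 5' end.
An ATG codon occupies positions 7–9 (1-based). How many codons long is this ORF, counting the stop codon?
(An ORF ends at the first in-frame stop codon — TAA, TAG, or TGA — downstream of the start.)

2

Codons from position 7: ATG (7–9), TAA (10–12).
TAA is the first in-frame stop; that's 2 codons including the stop.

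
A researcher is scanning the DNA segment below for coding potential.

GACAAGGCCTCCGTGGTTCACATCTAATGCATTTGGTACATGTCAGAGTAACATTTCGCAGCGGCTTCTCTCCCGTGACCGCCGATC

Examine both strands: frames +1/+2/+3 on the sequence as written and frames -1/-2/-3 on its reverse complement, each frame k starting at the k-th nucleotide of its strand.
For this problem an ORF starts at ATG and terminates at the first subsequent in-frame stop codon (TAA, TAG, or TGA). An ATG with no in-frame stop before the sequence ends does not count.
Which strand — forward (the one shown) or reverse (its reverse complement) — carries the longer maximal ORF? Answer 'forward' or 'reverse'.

reverse

Reverse complement (5'→3'): GATCGGCGGTCACGGGAGAGAAGCCGCTGCGAAATGTTACTCTGACATGTACCAAATGCATTAGATGTGAACCACGGAGGCCTTGTC
Frame +1: GAC AAG GCC TCC GTG GTT CAC ATC TAA TGC ATT TGG TAC ATG TCA GAG TAA CAT TTC GCA GCG GCT TCT CTC CCG TGA CCG CCG ATC — ATG at 40, stop TAA at 49 → 12 nt.
Frame +2: ACA AGG CCT CCG TGG TTC ACA TCT AAT GCA TTT GGT ACA TGT CAG AGT AAC ATT TCG CAG CGG CTT CTC TCC CGT GAC CGC CGA — no ATG→stop ORF.
Frame +3: CAA GGC CTC CGT GGT TCA CAT CTA ATG CAT TTG GTA CAT GTC AGA GTA ACA TTT CGC AGC GGC TTC TCT CCC GTG ACC GCC GAT — no ATG→stop ORF.
Frame -1: GAT CGG CGG TCA CGG GAG AGA AGC CGC TGC GAA ATG TTA CTC TGA CAT GTA CCA AAT GCA TTA GAT GTG AAC CAC GGA GGC CTT GTC — ATG at 34, stop TGA at 43 → 12 nt.
Frame -2: ATC GGC GGT CAC GGG AGA GAA GCC GCT GCG AAA TGT TAC TCT GAC ATG TAC CAA ATG CAT TAG ATG TGA ACC ACG GAG GCC TTG — ATG at 47, stop TAG at 62 → 18 nt; ATG at 56, stop TAG at 62 → 9 nt; ATG at 65, stop TGA at 68 → 6 nt.
Frame -3: TCG GCG GTC ACG GGA GAG AAG CCG CTG CGA AAT GTT ACT CTG ACA TGT ACC AAA TGC ATT AGA TGT GAA CCA CGG AGG CCT TGT — no ATG→stop ORF.
Forward-strand max 12 nt; reverse-strand max 18 nt. The reverse strand has the longer ORF.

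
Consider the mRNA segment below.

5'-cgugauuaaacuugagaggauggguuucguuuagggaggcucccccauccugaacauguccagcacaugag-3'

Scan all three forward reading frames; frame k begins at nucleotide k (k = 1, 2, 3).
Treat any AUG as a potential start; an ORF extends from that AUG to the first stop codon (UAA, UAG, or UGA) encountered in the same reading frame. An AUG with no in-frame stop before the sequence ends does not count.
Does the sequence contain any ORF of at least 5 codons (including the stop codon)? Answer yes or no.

yes

Frame 1: CGU GAU UAA ACU UGA GAG GAU GGG UUU CGU UUA GGG AGG CUC CCC CAU CCU GAA CAU GUC CAG CAC AUG — no AUG→stop ORF.
Frame 2: GUG AUU AAA CUU GAG AGG AUG GGU UUC GUU UAG GGA GGC UCC CCC AUC CUG AAC AUG UCC AGC ACA UGA — AUG at 20, stop UAG at 32 → 15 nt; AUG at 56, stop UGA at 68 → 15 nt.
Frame 3: UGA UUA AAC UUG AGA GGA UGG GUU UCG UUU AGG GAG GCU CCC CCA UCC UGA ACA UGU CCA GCA CAU GAG — no AUG→stop ORF.
Frame 2 has an ORF of 5 codons (positions 20–34) ≥ 5, so yes.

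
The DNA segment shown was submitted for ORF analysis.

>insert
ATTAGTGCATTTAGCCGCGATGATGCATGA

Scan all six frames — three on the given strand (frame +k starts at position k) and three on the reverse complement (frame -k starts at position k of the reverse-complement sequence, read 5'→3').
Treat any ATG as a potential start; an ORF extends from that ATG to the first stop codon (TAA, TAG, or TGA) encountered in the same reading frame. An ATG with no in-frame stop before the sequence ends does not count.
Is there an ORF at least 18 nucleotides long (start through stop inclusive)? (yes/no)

Reverse complement (5'→3'): TCATGCATCATCGCGGCTAAATGCACTAAT
Frame +1: ATT AGT GCA TTT AGC CGC GAT GAT GCA TGA — no ATG→stop ORF.
Frame +2: TTA GTG CAT TTA GCC GCG ATG ATG CAT — no ATG→stop ORF.
Frame +3: TAG TGC ATT TAG CCG CGA TGA TGC ATG — no ATG→stop ORF.
Frame -1: TCA TGC ATC ATC GCG GCT AAA TGC ACT AAT — no ATG→stop ORF.
Frame -2: CAT GCA TCA TCG CGG CTA AAT GCA CTA — no ATG→stop ORF.
Frame -3: ATG CAT CAT CGC GGC TAA ATG CAC TAA — ATG at 3, stop TAA at 18 → 18 nt; ATG at 21, stop TAA at 27 → 9 nt.
Frame -3 has an ORF of 18 nucleotides (positions 3–20) ≥ 18, so yes.

yes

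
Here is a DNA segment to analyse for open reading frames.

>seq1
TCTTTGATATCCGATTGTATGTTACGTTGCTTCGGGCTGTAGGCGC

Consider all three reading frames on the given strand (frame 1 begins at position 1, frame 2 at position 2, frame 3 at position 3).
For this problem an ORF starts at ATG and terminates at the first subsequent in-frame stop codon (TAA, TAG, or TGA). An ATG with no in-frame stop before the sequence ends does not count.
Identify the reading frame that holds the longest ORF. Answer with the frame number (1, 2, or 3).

1

Frame 1: TCT TTG ATA TCC GAT TGT ATG TTA CGT TGC TTC GGG CTG TAG GCG — ATG at 19, stop TAG at 40 → 24 nt.
Frame 2: CTT TGA TAT CCG ATT GTA TGT TAC GTT GCT TCG GGC TGT AGG CGC — no ATG→stop ORF.
Frame 3: TTT GAT ATC CGA TTG TAT GTT ACG TTG CTT CGG GCT GTA GGC — no ATG→stop ORF.
Longest ORF is 24 nt in frame 1 (positions 19–42).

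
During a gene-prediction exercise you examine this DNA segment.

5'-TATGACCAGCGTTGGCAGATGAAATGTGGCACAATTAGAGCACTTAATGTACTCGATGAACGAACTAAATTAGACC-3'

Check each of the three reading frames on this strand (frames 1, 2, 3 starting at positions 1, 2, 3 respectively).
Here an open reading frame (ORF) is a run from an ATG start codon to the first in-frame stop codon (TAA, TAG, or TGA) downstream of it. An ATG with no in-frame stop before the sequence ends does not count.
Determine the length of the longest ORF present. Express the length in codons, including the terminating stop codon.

Frame 1: TAT GAC CAG CGT TGG CAG ATG AAA TGT GGC ACA ATT AGA GCA CTT AAT GTA CTC GAT GAA CGA ACT AAA TTA GAC — no ATG→stop ORF.
Frame 2: ATG ACC AGC GTT GGC AGA TGA AAT GTG GCA CAA TTA GAG CAC TTA ATG TAC TCG ATG AAC GAA CTA AAT TAG ACC — ATG at 2, stop TGA at 20 → 21 nt; ATG at 47, stop TAG at 71 → 27 nt; ATG at 56, stop TAG at 71 → 18 nt.
Frame 3: TGA CCA GCG TTG GCA GAT GAA ATG TGG CAC AAT TAG AGC ACT TAA TGT ACT CGA TGA ACG AAC TAA ATT AGA — ATG at 24, stop TAG at 36 → 15 nt.
Longest: frame 2, positions 47–73, 27 nt = 9 codons = 8 aa. → 9 codons.

9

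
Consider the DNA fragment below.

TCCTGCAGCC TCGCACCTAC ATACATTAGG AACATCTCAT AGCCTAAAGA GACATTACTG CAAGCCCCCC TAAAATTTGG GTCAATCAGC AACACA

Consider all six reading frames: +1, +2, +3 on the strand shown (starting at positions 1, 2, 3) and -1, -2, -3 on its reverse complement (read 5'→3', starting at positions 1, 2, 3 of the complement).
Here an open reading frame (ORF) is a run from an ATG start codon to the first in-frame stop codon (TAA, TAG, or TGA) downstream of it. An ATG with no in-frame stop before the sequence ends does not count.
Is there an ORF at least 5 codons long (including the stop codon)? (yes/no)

Reverse complement (5'→3'): TGTGTTGCTGATTGACCCAAATTTTAGGGGGGCTTGCAGTAATGTCTCTTTAGGCTATGAGATGTTCCTAATGTATGTAGGTGCGAGGCTGCAGGA
Frame +1: TCC TGC AGC CTC GCA CCT ACA TAC ATT AGG AAC ATC TCA TAG CCT AAA GAG ACA TTA CTG CAA GCC CCC CTA AAA TTT GGG TCA ATC AGC AAC ACA — no ATG→stop ORF.
Frame +2: CCT GCA GCC TCG CAC CTA CAT ACA TTA GGA ACA TCT CAT AGC CTA AAG AGA CAT TAC TGC AAG CCC CCC TAA AAT TTG GGT CAA TCA GCA ACA — no ATG→stop ORF.
Frame +3: CTG CAG CCT CGC ACC TAC ATA CAT TAG GAA CAT CTC ATA GCC TAA AGA GAC ATT ACT GCA AGC CCC CCT AAA ATT TGG GTC AAT CAG CAA CAC — no ATG→stop ORF.
Frame -1: TGT GTT GCT GAT TGA CCC AAA TTT TAG GGG GGC TTG CAG TAA TGT CTC TTT AGG CTA TGA GAT GTT CCT AAT GTA TGT AGG TGC GAG GCT GCA GGA — no ATG→stop ORF.
Frame -2: GTG TTG CTG ATT GAC CCA AAT TTT AGG GGG GCT TGC AGT AAT GTC TCT TTA GGC TAT GAG ATG TTC CTA ATG TAT GTA GGT GCG AGG CTG CAG — no ATG→stop ORF.
Frame -3: TGT TGC TGA TTG ACC CAA ATT TTA GGG GGG CTT GCA GTA ATG TCT CTT TAG GCT ATG AGA TGT TCC TAA TGT ATG TAG GTG CGA GGC TGC AGG — ATG at 42, stop TAG at 51 → 12 nt; ATG at 57, stop TAA at 69 → 15 nt; ATG at 75, stop TAG at 78 → 6 nt.
Frame -3 has an ORF of 5 codons (positions 57–71) ≥ 5, so yes.

yes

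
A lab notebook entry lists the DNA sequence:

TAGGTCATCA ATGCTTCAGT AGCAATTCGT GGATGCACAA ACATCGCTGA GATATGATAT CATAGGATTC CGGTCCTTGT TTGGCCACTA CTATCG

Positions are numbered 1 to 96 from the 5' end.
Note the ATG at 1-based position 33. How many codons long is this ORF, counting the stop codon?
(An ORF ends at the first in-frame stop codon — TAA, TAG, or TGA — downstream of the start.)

Codons from position 33: ATG (33–35), CAC (36–38), AAA (39–41), CAT (42–44), CGC (45–47), TGA (48–50).
TGA is the first in-frame stop; that's 6 codons including the stop.

6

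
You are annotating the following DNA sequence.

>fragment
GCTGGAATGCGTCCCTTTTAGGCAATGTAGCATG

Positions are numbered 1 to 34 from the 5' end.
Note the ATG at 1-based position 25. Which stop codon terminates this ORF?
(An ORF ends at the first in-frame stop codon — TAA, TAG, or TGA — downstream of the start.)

Codons from position 25: ATG (25–27), TAG (28–30).
The first in-frame stop codon is TAG.

TAG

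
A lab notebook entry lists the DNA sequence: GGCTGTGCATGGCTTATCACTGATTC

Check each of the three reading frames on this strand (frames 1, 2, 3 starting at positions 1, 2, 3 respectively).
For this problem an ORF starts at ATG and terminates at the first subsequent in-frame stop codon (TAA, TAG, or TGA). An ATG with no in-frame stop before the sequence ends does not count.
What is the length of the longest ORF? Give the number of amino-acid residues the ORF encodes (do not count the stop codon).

4

Frame 1: GGC TGT GCA TGG CTT ATC ACT GAT — no ATG→stop ORF.
Frame 2: GCT GTG CAT GGC TTA TCA CTG ATT — no ATG→stop ORF.
Frame 3: CTG TGC ATG GCT TAT CAC TGA TTC — ATG at 9, stop TGA at 21 → 15 nt.
Longest: frame 3, positions 9–23, 15 nt = 5 codons = 4 aa. → 4 amino acids.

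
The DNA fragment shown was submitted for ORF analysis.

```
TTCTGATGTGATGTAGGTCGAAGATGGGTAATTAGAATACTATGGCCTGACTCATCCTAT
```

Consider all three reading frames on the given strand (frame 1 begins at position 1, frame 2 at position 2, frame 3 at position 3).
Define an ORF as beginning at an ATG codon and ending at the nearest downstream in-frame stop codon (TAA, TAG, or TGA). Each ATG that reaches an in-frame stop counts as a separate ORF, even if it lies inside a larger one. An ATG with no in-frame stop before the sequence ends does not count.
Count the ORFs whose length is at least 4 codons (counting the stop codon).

1

Frame 1: TTC TGA TGT GAT GTA GGT CGA AGA TGG GTA ATT AGA ATA CTA TGG CCT GAC TCA TCC TAT — no ATG→stop ORF.
Frame 2: TCT GAT GTG ATG TAG GTC GAA GAT GGG TAA TTA GAA TAC TAT GGC CTG ACT CAT CCT — ATG at 11, stop TAG at 14 → 6 nt.
Frame 3: CTG ATG TGA TGT AGG TCG AAG ATG GGT AAT TAG AAT ACT ATG GCC TGA CTC ATC CTA — ATG at 6, stop TGA at 9 → 6 nt; ATG at 24, stop TAG at 33 → 12 nt; ATG at 42, stop TGA at 48 → 9 nt.
ORFs ≥ 4 codons: frame 3 24–35 (4 codons). Count = 1.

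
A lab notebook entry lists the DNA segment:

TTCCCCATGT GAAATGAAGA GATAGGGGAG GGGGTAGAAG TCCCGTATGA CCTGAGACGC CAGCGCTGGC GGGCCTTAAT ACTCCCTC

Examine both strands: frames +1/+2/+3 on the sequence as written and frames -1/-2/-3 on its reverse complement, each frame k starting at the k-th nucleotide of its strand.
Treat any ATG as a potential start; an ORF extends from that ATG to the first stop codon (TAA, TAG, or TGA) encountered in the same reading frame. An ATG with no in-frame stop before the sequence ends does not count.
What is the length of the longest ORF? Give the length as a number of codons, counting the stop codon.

4

Reverse complement (5'→3'): GAGGGAGTATTAAGGCCCGCCAGCGCTGGCGTCTCAGGTCATACGGGACTTCTACCCCCTCCCCTATCTCTTCATTTCACATGGGGAA
Frame +1: TTC CCC ATG TGA AAT GAA GAG ATA GGG GAG GGG GTA GAA GTC CCG TAT GAC CTG AGA CGC CAG CGC TGG CGG GCC TTA ATA CTC CCT — ATG at 7, stop TGA at 10 → 6 nt.
Frame +2: TCC CCA TGT GAA ATG AAG AGA TAG GGG AGG GGG TAG AAG TCC CGT ATG ACC TGA GAC GCC AGC GCT GGC GGG CCT TAA TAC TCC CTC — ATG at 14, stop TAG at 23 → 12 nt; ATG at 47, stop TGA at 53 → 9 nt.
Frame +3: CCC CAT GTG AAA TGA AGA GAT AGG GGA GGG GGT AGA AGT CCC GTA TGA CCT GAG ACG CCA GCG CTG GCG GGC CTT AAT ACT CCC — no ATG→stop ORF.
Frame -1: GAG GGA GTA TTA AGG CCC GCC AGC GCT GGC GTC TCA GGT CAT ACG GGA CTT CTA CCC CCT CCC CTA TCT CTT CAT TTC ACA TGG GGA — no ATG→stop ORF.
Frame -2: AGG GAG TAT TAA GGC CCG CCA GCG CTG GCG TCT CAG GTC ATA CGG GAC TTC TAC CCC CTC CCC TAT CTC TTC ATT TCA CAT GGG GAA — no ATG→stop ORF.
Frame -3: GGG AGT ATT AAG GCC CGC CAG CGC TGG CGT CTC AGG TCA TAC GGG ACT TCT ACC CCC TCC CCT ATC TCT TCA TTT CAC ATG GGG — no ATG→stop ORF.
Longest: frame +2, positions 14–25, 12 nt = 4 codons = 3 aa. → 4 codons.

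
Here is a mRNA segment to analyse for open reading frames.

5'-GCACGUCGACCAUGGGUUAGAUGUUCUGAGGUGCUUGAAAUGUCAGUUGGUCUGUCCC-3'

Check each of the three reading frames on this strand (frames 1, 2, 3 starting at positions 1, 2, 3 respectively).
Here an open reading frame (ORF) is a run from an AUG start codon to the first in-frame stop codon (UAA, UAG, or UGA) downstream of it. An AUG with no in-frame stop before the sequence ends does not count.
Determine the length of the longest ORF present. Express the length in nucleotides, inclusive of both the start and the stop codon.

9

Frame 1: GCA CGU CGA CCA UGG GUU AGA UGU UCU GAG GUG CUU GAA AUG UCA GUU GGU CUG UCC — no AUG→stop ORF.
Frame 2: CAC GUC GAC CAU GGG UUA GAU GUU CUG AGG UGC UUG AAA UGU CAG UUG GUC UGU CCC — no AUG→stop ORF.
Frame 3: ACG UCG ACC AUG GGU UAG AUG UUC UGA GGU GCU UGA AAU GUC AGU UGG UCU GUC — AUG at 12, stop UAG at 18 → 9 nt; AUG at 21, stop UGA at 27 → 9 nt.
Longest: frame 3, positions 12–20, 9 nt = 3 codons = 2 aa. → 9 nucleotides.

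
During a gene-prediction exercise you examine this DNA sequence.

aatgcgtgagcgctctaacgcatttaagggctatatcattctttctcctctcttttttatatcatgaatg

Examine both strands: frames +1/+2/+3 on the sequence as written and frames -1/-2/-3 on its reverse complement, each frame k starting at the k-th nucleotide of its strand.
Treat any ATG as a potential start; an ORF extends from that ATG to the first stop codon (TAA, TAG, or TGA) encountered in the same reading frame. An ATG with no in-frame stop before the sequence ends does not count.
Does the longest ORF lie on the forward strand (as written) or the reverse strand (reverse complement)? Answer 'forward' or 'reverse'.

forward

Reverse complement (5'→3'): CATTCATGATATAAAAAAGAGAGGAGAAAGAATGATATAGCCCTTAAATGCGTTAGAGCGCTCACGCATT
Frame +1: AAT GCG TGA GCG CTC TAA CGC ATT TAA GGG CTA TAT CAT TCT TTC TCC TCT CTT TTT TAT ATC ATG AAT — no ATG→stop ORF.
Frame +2: ATG CGT GAG CGC TCT AAC GCA TTT AAG GGC TAT ATC ATT CTT TCT CCT CTC TTT TTT ATA TCA TGA ATG — ATG at 2, stop TGA at 65 → 66 nt.
Frame +3: TGC GTG AGC GCT CTA ACG CAT TTA AGG GCT ATA TCA TTC TTT CTC CTC TCT TTT TTA TAT CAT GAA — no ATG→stop ORF.
Frame -1: CAT TCA TGA TAT AAA AAA GAG AGG AGA AAG AAT GAT ATA GCC CTT AAA TGC GTT AGA GCG CTC ACG CAT — no ATG→stop ORF.
Frame -2: ATT CAT GAT ATA AAA AAG AGA GGA GAA AGA ATG ATA TAG CCC TTA AAT GCG TTA GAG CGC TCA CGC ATT — ATG at 32, stop TAG at 38 → 9 nt.
Frame -3: TTC ATG ATA TAA AAA AGA GAG GAG AAA GAA TGA TAT AGC CCT TAA ATG CGT TAG AGC GCT CAC GCA — ATG at 6, stop TAA at 12 → 9 nt; ATG at 48, stop TAG at 54 → 9 nt.
Forward-strand max 66 nt; reverse-strand max 9 nt. The forward strand has the longer ORF.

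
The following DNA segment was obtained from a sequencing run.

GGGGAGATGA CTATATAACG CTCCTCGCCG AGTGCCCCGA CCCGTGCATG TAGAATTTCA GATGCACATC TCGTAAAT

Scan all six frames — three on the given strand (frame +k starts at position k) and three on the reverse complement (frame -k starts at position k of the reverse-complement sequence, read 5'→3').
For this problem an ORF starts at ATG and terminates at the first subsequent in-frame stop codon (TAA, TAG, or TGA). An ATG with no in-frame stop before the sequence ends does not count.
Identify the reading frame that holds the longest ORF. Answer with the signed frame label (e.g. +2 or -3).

Reverse complement (5'→3'): ATTTACGAGATGTGCATCTGAAATTCTACATGCACGGGTCGGGGCACTCGGCGAGGAGCGTTATATAGTCATCTCCCC
Frame +1: GGG GAG ATG ACT ATA TAA CGC TCC TCG CCG AGT GCC CCG ACC CGT GCA TGT AGA ATT TCA GAT GCA CAT CTC GTA AAT — ATG at 7, stop TAA at 16 → 12 nt.
Frame +2: GGG AGA TGA CTA TAT AAC GCT CCT CGC CGA GTG CCC CGA CCC GTG CAT GTA GAA TTT CAG ATG CAC ATC TCG TAA — ATG at 62, stop TAA at 74 → 15 nt.
Frame +3: GGA GAT GAC TAT ATA ACG CTC CTC GCC GAG TGC CCC GAC CCG TGC ATG TAG AAT TTC AGA TGC ACA TCT CGT AAA — ATG at 48, stop TAG at 51 → 6 nt.
Frame -1: ATT TAC GAG ATG TGC ATC TGA AAT TCT ACA TGC ACG GGT CGG GGC ACT CGG CGA GGA GCG TTA TAT AGT CAT CTC CCC — ATG at 10, stop TGA at 19 → 12 nt.
Frame -2: TTT ACG AGA TGT GCA TCT GAA ATT CTA CAT GCA CGG GTC GGG GCA CTC GGC GAG GAG CGT TAT ATA GTC ATC TCC — no ATG→stop ORF.
Frame -3: TTA CGA GAT GTG CAT CTG AAA TTC TAC ATG CAC GGG TCG GGG CAC TCG GCG AGG AGC GTT ATA TAG TCA TCT CCC — ATG at 30, stop TAG at 66 → 39 nt.
Longest ORF is 39 nt in frame -3 (positions 30–68).

-3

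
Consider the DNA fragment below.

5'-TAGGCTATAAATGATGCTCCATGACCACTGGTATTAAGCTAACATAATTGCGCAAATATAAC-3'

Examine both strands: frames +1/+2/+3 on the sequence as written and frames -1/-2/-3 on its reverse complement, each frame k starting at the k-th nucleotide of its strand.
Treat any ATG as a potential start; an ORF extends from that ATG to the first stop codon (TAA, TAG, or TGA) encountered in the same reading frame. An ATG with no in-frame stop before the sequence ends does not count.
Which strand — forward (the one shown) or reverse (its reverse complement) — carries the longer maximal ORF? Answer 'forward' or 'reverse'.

Reverse complement (5'→3'): GTTATATTTGCGCAATTATGTTAGCTTAATACCAGTGGTCATGGAGCATCATTTATAGCCTA
Frame +1: TAG GCT ATA AAT GAT GCT CCA TGA CCA CTG GTA TTA AGC TAA CAT AAT TGC GCA AAT ATA — no ATG→stop ORF.
Frame +2: AGG CTA TAA ATG ATG CTC CAT GAC CAC TGG TAT TAA GCT AAC ATA ATT GCG CAA ATA TAA — ATG at 11, stop TAA at 35 → 27 nt; ATG at 14, stop TAA at 35 → 24 nt.
Frame +3: GGC TAT AAA TGA TGC TCC ATG ACC ACT GGT ATT AAG CTA ACA TAA TTG CGC AAA TAT AAC — ATG at 21, stop TAA at 45 → 27 nt.
Frame -1: GTT ATA TTT GCG CAA TTA TGT TAG CTT AAT ACC AGT GGT CAT GGA GCA TCA TTT ATA GCC — no ATG→stop ORF.
Frame -2: TTA TAT TTG CGC AAT TAT GTT AGC TTA ATA CCA GTG GTC ATG GAG CAT CAT TTA TAG CCT — ATG at 41, stop TAG at 56 → 18 nt.
Frame -3: TAT ATT TGC GCA ATT ATG TTA GCT TAA TAC CAG TGG TCA TGG AGC ATC ATT TAT AGC CTA — ATG at 18, stop TAA at 27 → 12 nt.
Forward-strand max 27 nt; reverse-strand max 18 nt. The forward strand has the longer ORF.

forward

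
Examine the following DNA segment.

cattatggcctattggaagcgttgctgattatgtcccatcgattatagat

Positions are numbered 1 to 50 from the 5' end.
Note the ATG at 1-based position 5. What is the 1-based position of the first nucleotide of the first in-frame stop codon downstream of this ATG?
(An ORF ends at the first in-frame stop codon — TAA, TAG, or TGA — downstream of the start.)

Codons from position 5: ATG (5–7), GCC (8–10), TAT (11–13), TGG (14–16), AAG (17–19), CGT (20–22), TGC (23–25), TGA (26–28).
TGA is a stop codon; it begins at position 26.

26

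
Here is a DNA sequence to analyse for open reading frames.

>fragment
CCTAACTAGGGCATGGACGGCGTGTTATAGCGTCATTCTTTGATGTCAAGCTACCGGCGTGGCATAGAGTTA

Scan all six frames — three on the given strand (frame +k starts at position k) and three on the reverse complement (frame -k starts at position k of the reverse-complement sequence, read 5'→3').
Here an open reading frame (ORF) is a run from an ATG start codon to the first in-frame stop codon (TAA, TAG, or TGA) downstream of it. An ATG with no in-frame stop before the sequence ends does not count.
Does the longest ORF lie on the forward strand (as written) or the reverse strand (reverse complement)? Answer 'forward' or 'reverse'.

forward

Reverse complement (5'→3'): TAACTCTATGCCACGCCGGTAGCTTGACATCAAAGAATGACGCTATAACACGCCGTCCATGCCCTAGTTAGG
Frame +1: CCT AAC TAG GGC ATG GAC GGC GTG TTA TAG CGT CAT TCT TTG ATG TCA AGC TAC CGG CGT GGC ATA GAG TTA — ATG at 13, stop TAG at 28 → 18 nt.
Frame +2: CTA ACT AGG GCA TGG ACG GCG TGT TAT AGC GTC ATT CTT TGA TGT CAA GCT ACC GGC GTG GCA TAG AGT — no ATG→stop ORF.
Frame +3: TAA CTA GGG CAT GGA CGG CGT GTT ATA GCG TCA TTC TTT GAT GTC AAG CTA CCG GCG TGG CAT AGA GTT — no ATG→stop ORF.
Frame -1: TAA CTC TAT GCC ACG CCG GTA GCT TGA CAT CAA AGA ATG ACG CTA TAA CAC GCC GTC CAT GCC CTA GTT AGG — ATG at 37, stop TAA at 46 → 12 nt.
Frame -2: AAC TCT ATG CCA CGC CGG TAG CTT GAC ATC AAA GAA TGA CGC TAT AAC ACG CCG TCC ATG CCC TAG TTA — ATG at 8, stop TAG at 20 → 15 nt; ATG at 59, stop TAG at 65 → 9 nt.
Frame -3: ACT CTA TGC CAC GCC GGT AGC TTG ACA TCA AAG AAT GAC GCT ATA ACA CGC CGT CCA TGC CCT AGT TAG — no ATG→stop ORF.
Forward-strand max 18 nt; reverse-strand max 15 nt. The forward strand has the longer ORF.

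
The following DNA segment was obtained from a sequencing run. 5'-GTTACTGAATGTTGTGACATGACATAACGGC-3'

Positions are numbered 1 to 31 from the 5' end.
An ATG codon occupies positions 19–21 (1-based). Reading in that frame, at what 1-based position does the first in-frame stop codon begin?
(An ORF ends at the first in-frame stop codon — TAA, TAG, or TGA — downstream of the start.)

25

Codons from position 19: ATG (19–21), ACA (22–24), TAA (25–27).
TAA is a stop codon; it begins at position 25.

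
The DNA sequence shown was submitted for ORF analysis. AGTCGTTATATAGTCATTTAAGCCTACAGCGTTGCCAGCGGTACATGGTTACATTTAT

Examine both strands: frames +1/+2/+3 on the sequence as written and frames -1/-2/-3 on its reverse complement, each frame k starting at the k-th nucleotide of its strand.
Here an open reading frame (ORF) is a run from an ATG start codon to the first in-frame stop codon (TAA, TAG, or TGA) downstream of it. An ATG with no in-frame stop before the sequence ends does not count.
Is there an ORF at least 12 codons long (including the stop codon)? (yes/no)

Reverse complement (5'→3'): ATAAATGTAACCATGTACCGCTGGCAACGCTGTAGGCTTAAATGACTATATAACGACT
Frame +1: AGT CGT TAT ATA GTC ATT TAA GCC TAC AGC GTT GCC AGC GGT ACA TGG TTA CAT TTA — no ATG→stop ORF.
Frame +2: GTC GTT ATA TAG TCA TTT AAG CCT ACA GCG TTG CCA GCG GTA CAT GGT TAC ATT TAT — no ATG→stop ORF.
Frame +3: TCG TTA TAT AGT CAT TTA AGC CTA CAG CGT TGC CAG CGG TAC ATG GTT ACA TTT — no ATG→stop ORF.
Frame -1: ATA AAT GTA ACC ATG TAC CGC TGG CAA CGC TGT AGG CTT AAA TGA CTA TAT AAC GAC — ATG at 13, stop TGA at 43 → 33 nt.
Frame -2: TAA ATG TAA CCA TGT ACC GCT GGC AAC GCT GTA GGC TTA AAT GAC TAT ATA ACG ACT — ATG at 5, stop TAA at 8 → 6 nt.
Frame -3: AAA TGT AAC CAT GTA CCG CTG GCA ACG CTG TAG GCT TAA ATG ACT ATA TAA CGA — ATG at 42, stop TAA at 51 → 12 nt.
Largest ORF found is 11 codons < 12, so no.

no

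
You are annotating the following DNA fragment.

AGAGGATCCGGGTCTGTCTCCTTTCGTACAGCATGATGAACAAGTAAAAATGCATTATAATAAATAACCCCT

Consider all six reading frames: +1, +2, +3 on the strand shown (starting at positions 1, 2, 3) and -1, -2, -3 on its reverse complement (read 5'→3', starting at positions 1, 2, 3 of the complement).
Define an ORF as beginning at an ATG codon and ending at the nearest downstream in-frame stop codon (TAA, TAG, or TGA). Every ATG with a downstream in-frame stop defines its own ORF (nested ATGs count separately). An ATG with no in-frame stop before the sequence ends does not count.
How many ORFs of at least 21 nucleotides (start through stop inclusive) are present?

0

Reverse complement (5'→3'): AGGGGTTATTTATTATAATGCATTTTTACTTGTTCATCATGCTGTACGAAAGGAGACAGACCCGGATCCTCT
Frame +1: AGA GGA TCC GGG TCT GTC TCC TTT CGT ACA GCA TGA TGA ACA AGT AAA AAT GCA TTA TAA TAA ATA ACC CCT — no ATG→stop ORF.
Frame +2: GAG GAT CCG GGT CTG TCT CCT TTC GTA CAG CAT GAT GAA CAA GTA AAA ATG CAT TAT AAT AAA TAA CCC — ATG at 50, stop TAA at 65 → 18 nt.
Frame +3: AGG ATC CGG GTC TGT CTC CTT TCG TAC AGC ATG ATG AAC AAG TAA AAA TGC ATT ATA ATA AAT AAC CCC — ATG at 33, stop TAA at 45 → 15 nt; ATG at 36, stop TAA at 45 → 12 nt.
Frame -1: AGG GGT TAT TTA TTA TAA TGC ATT TTT ACT TGT TCA TCA TGC TGT ACG AAA GGA GAC AGA CCC GGA TCC TCT — no ATG→stop ORF.
Frame -2: GGG GTT ATT TAT TAT AAT GCA TTT TTA CTT GTT CAT CAT GCT GTA CGA AAG GAG ACA GAC CCG GAT CCT — no ATG→stop ORF.
Frame -3: GGG TTA TTT ATT ATA ATG CAT TTT TAC TTG TTC ATC ATG CTG TAC GAA AGG AGA CAG ACC CGG ATC CTC — no ATG→stop ORF.
No ORF reaches 21 nucleotides. Count = 0.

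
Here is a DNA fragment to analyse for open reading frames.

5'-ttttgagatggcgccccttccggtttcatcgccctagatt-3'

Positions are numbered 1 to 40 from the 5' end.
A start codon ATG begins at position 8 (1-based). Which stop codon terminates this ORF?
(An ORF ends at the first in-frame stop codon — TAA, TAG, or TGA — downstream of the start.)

TAG

Codons from position 8: ATG (8–10), GCG (11–13), CCC (14–16), CTT (17–19), CCG (20–22), GTT (23–25), TCA (26–28), TCG (29–31), CCC (32–34), TAG (35–37).
The first in-frame stop codon is TAG.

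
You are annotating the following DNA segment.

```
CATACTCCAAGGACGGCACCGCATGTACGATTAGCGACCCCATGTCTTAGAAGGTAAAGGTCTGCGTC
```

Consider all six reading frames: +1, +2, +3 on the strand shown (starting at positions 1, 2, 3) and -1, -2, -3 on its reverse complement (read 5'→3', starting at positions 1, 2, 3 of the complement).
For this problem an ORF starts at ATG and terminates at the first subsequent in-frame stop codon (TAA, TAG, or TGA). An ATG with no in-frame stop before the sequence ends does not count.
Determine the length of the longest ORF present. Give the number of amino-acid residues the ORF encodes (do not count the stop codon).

Reverse complement (5'→3'): GACGCAGACCTTTACCTTCTAAGACATGGGGTCGCTAATCGTACATGCGGTGCCGTCCTTGGAGTATG
Frame +1: CAT ACT CCA AGG ACG GCA CCG CAT GTA CGA TTA GCG ACC CCA TGT CTT AGA AGG TAA AGG TCT GCG — no ATG→stop ORF.
Frame +2: ATA CTC CAA GGA CGG CAC CGC ATG TAC GAT TAG CGA CCC CAT GTC TTA GAA GGT AAA GGT CTG CGT — ATG at 23, stop TAG at 32 → 12 nt.
Frame +3: TAC TCC AAG GAC GGC ACC GCA TGT ACG ATT AGC GAC CCC ATG TCT TAG AAG GTA AAG GTC TGC GTC — ATG at 42, stop TAG at 48 → 9 nt.
Frame -1: GAC GCA GAC CTT TAC CTT CTA AGA CAT GGG GTC GCT AAT CGT ACA TGC GGT GCC GTC CTT GGA GTA — no ATG→stop ORF.
Frame -2: ACG CAG ACC TTT ACC TTC TAA GAC ATG GGG TCG CTA ATC GTA CAT GCG GTG CCG TCC TTG GAG TAT — no ATG→stop ORF.
Frame -3: CGC AGA CCT TTA CCT TCT AAG ACA TGG GGT CGC TAA TCG TAC ATG CGG TGC CGT CCT TGG AGT ATG — no ATG→stop ORF.
Longest: frame +2, positions 23–34, 12 nt = 4 codons = 3 aa. → 3 amino acids.

3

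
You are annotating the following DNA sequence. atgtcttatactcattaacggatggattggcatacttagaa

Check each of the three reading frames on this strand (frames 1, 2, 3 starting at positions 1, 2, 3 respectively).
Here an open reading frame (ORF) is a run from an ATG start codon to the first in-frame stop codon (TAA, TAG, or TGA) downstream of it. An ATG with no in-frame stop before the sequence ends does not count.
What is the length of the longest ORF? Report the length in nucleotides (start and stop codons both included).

18

Frame 1: ATG TCT TAT ACT CAT TAA CGG ATG GAT TGG CAT ACT TAG — ATG at 1, stop TAA at 16 → 18 nt; ATG at 22, stop TAG at 37 → 18 nt.
Frame 2: TGT CTT ATA CTC ATT AAC GGA TGG ATT GGC ATA CTT AGA — no ATG→stop ORF.
Frame 3: GTC TTA TAC TCA TTA ACG GAT GGA TTG GCA TAC TTA GAA — no ATG→stop ORF.
Longest: frame 1, positions 1–18, 18 nt = 6 codons = 5 aa. → 18 nucleotides.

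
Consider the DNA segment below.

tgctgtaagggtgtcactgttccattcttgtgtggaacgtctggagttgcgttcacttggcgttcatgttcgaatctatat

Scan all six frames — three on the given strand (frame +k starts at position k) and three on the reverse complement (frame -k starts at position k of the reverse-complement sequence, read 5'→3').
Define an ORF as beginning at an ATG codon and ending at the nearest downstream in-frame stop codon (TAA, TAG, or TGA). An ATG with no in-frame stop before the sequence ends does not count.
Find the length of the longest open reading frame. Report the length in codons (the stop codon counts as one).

5

Reverse complement (5'→3'): ATATAGATTCGAACATGAACGCCAAGTGAACGCAACTCCAGACGTTCCACACAAGAATGGAACAGTGACACCCTTACAGCA
Frame +1: TGC TGT AAG GGT GTC ACT GTT CCA TTC TTG TGT GGA ACG TCT GGA GTT GCG TTC ACT TGG CGT TCA TGT TCG AAT CTA TAT — no ATG→stop ORF.
Frame +2: GCT GTA AGG GTG TCA CTG TTC CAT TCT TGT GTG GAA CGT CTG GAG TTG CGT TCA CTT GGC GTT CAT GTT CGA ATC TAT — no ATG→stop ORF.
Frame +3: CTG TAA GGG TGT CAC TGT TCC ATT CTT GTG TGG AAC GTC TGG AGT TGC GTT CAC TTG GCG TTC ATG TTC GAA TCT ATA — no ATG→stop ORF.
Frame -1: ATA TAG ATT CGA ACA TGA ACG CCA AGT GAA CGC AAC TCC AGA CGT TCC ACA CAA GAA TGG AAC AGT GAC ACC CTT ACA GCA — no ATG→stop ORF.
Frame -2: TAT AGA TTC GAA CAT GAA CGC CAA GTG AAC GCA ACT CCA GAC GTT CCA CAC AAG AAT GGA ACA GTG ACA CCC TTA CAG — no ATG→stop ORF.
Frame -3: ATA GAT TCG AAC ATG AAC GCC AAG TGA ACG CAA CTC CAG ACG TTC CAC ACA AGA ATG GAA CAG TGA CAC CCT TAC AGC — ATG at 15, stop TGA at 27 → 15 nt; ATG at 57, stop TGA at 66 → 12 nt.
Longest: frame -3, positions 15–29, 15 nt = 5 codons = 4 aa. → 5 codons.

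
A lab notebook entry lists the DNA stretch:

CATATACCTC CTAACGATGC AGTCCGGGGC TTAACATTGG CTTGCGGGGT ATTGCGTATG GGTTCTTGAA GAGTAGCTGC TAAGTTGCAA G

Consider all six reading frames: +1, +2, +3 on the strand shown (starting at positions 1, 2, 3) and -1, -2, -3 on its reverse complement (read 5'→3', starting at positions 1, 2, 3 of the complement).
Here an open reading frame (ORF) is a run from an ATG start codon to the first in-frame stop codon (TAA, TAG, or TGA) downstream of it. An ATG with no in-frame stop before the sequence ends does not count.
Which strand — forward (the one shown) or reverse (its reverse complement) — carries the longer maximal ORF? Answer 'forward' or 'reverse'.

Reverse complement (5'→3'): CTTGCAACTTAGCAGCTACTCTTCAAGAACCCATACGCAATACCCCGCAAGCCAATGTTAAGCCCCGGACTGCATCGTTAGGAGGTATATG
Frame +1: CAT ATA CCT CCT AAC GAT GCA GTC CGG GGC TTA ACA TTG GCT TGC GGG GTA TTG CGT ATG GGT TCT TGA AGA GTA GCT GCT AAG TTG CAA — ATG at 58, stop TGA at 67 → 12 nt.
Frame +2: ATA TAC CTC CTA ACG ATG CAG TCC GGG GCT TAA CAT TGG CTT GCG GGG TAT TGC GTA TGG GTT CTT GAA GAG TAG CTG CTA AGT TGC AAG — ATG at 17, stop TAA at 32 → 18 nt.
Frame +3: TAT ACC TCC TAA CGA TGC AGT CCG GGG CTT AAC ATT GGC TTG CGG GGT ATT GCG TAT GGG TTC TTG AAG AGT AGC TGC TAA GTT GCA — no ATG→stop ORF.
Frame -1: CTT GCA ACT TAG CAG CTA CTC TTC AAG AAC CCA TAC GCA ATA CCC CGC AAG CCA ATG TTA AGC CCC GGA CTG CAT CGT TAG GAG GTA TAT — ATG at 55, stop TAG at 79 → 27 nt.
Frame -2: TTG CAA CTT AGC AGC TAC TCT TCA AGA ACC CAT ACG CAA TAC CCC GCA AGC CAA TGT TAA GCC CCG GAC TGC ATC GTT AGG AGG TAT ATG — no ATG→stop ORF.
Frame -3: TGC AAC TTA GCA GCT ACT CTT CAA GAA CCC ATA CGC AAT ACC CCG CAA GCC AAT GTT AAG CCC CGG ACT GCA TCG TTA GGA GGT ATA — no ATG→stop ORF.
Forward-strand max 18 nt; reverse-strand max 27 nt. The reverse strand has the longer ORF.

reverse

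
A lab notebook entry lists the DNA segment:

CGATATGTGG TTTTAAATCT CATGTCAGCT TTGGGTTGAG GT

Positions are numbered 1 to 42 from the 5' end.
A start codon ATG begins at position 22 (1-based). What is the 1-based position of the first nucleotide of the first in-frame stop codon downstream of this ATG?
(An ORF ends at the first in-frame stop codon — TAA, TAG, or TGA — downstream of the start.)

37

Codons from position 22: ATG (22–24), TCA (25–27), GCT (28–30), TTG (31–33), GGT (34–36), TGA (37–39).
TGA is a stop codon; it begins at position 37.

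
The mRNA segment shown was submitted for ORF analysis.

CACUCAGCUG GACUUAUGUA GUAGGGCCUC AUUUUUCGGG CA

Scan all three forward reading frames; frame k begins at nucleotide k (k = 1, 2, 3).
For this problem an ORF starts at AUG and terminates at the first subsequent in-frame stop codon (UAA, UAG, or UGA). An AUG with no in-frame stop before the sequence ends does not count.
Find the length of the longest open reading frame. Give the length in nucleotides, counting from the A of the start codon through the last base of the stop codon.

Frame 1: CAC UCA GCU GGA CUU AUG UAG UAG GGC CUC AUU UUU CGG GCA — AUG at 16, stop UAG at 19 → 6 nt.
Frame 2: ACU CAG CUG GAC UUA UGU AGU AGG GCC UCA UUU UUC GGG — no AUG→stop ORF.
Frame 3: CUC AGC UGG ACU UAU GUA GUA GGG CCU CAU UUU UCG GGC — no AUG→stop ORF.
Longest: frame 1, positions 16–21, 6 nt = 2 codons = 1 aa. → 6 nucleotides.

6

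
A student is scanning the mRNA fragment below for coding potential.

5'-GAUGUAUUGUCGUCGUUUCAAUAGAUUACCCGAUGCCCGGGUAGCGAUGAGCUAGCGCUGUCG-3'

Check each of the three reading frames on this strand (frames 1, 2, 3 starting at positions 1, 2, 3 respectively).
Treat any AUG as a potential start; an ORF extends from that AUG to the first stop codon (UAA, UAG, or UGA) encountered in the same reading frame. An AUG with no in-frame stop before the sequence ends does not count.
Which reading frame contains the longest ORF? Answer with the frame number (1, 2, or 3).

2

Frame 1: GAU GUA UUG UCG UCG UUU CAA UAG AUU ACC CGA UGC CCG GGU AGC GAU GAG CUA GCG CUG UCG — no AUG→stop ORF.
Frame 2: AUG UAU UGU CGU CGU UUC AAU AGA UUA CCC GAU GCC CGG GUA GCG AUG AGC UAG CGC UGU — AUG at 2, stop UAG at 53 → 54 nt; AUG at 47, stop UAG at 53 → 9 nt.
Frame 3: UGU AUU GUC GUC GUU UCA AUA GAU UAC CCG AUG CCC GGG UAG CGA UGA GCU AGC GCU GUC — AUG at 33, stop UAG at 42 → 12 nt.
Longest ORF is 54 nt in frame 2 (positions 2–55).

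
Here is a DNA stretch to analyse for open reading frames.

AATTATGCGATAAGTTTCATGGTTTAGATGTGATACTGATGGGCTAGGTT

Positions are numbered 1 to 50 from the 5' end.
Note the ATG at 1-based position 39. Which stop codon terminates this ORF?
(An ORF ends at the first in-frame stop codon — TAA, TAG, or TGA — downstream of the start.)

TAG

Codons from position 39: ATG (39–41), GGC (42–44), TAG (45–47).
The first in-frame stop codon is TAG.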